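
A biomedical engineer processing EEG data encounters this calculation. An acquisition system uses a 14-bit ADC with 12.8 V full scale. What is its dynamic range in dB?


Dynamic range from full-scale to LSB:
V_min = V_max / 2^bits = 12.8 / 2^14
DR = 20 * log10(V_max / V_min)
   = 20 * log10(2^14)
   = 20 * 14 * log10(2)
   = 84.29 dB

84.29 dB


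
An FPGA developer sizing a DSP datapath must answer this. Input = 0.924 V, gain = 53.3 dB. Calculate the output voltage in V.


Output voltage from dB gain:
V_out = V_in * 10^(gain_dB / 20)
      = 0.924 * 10^(53.3 / 20)
      = 0.924 * 462.381021
      = 427.2401 V

427.2401 V


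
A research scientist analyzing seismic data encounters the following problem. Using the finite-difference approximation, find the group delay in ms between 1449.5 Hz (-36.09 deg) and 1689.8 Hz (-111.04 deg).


Group delay from phase difference:
tau = -d(phi)/d(omega)
d(phi) = -74.95 deg = -1.308124 rad
d(omega) = 2*pi*(1689.8 - 1449.5) = 1509.8494 rad/s
tau = -(-1.308124) / 1509.8494
    = 0.8664 ms

0.8664 ms


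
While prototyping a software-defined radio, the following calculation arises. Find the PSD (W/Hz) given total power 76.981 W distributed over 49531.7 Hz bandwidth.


Power spectral density:
PSD = P / BW
    = 76.981 / 49531.7
    = 0.00155418 W/Hz

0.00155418 W/Hz


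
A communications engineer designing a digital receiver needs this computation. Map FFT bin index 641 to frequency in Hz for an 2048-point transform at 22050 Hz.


Frequency of DFT bin k:
f_k = k * fs / N
    = 641 * 22050 / 2048
    = 14134050 / 2048
    = 6901.392 Hz

6901.392 Hz


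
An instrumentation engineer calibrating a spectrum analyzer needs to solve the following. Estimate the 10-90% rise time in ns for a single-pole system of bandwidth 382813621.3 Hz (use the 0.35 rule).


Rise time from bandwidth relationship:
tr = 0.35 / BW
   = 0.35 / 382813621.3
   = 9.142830362e-10 s
   = 0.9143 ns

0.9143 ns


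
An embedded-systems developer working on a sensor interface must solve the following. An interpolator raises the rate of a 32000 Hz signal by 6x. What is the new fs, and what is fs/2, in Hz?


Step 1 — output sample rate after interpolation by L:
fs_out = L * fs_in = 6 * 32000 = 192000 Hz

Step 2 — Nyquist frequency of the output stream:
f_Nyq = fs_out / 2 = 192000 / 2 = 96000.0 Hz

fs_out = 192000 Hz; f_Nyquist = 96000.0 Hz


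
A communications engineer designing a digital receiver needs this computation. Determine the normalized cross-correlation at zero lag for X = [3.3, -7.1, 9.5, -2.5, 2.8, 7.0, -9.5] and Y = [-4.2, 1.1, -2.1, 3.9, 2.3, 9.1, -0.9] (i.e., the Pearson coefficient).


Pearson correlation coefficient (population):
r = cov(X,Y) / (std(X) * std(Y))
Mean X = 0.5, Mean Y = 1.3143
Cov(X,Y) = 3.245714
Std(X) = 6.580708, Std(Y) = 4.0583
r = 0.1215

0.1215


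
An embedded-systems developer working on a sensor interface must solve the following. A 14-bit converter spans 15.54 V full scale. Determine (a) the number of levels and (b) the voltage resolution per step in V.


Step 1 — number of quantization levels:
L = 2^N = 2^14 = 16384

Step 2 — LSB step size:
delta = Vfs / L
      = 15.54 / 16384
      = 0.00094849 V

Levels = 16384; step size = 0.00094849 V


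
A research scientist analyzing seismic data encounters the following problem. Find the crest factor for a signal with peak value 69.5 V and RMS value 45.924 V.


Crest factor is the ratio of peak to RMS:
CF = V_peak / V_rms
   = 69.5 / 45.924
   = 1.5134

1.5134


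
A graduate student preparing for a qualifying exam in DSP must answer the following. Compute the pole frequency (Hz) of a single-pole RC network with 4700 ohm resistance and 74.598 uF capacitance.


Cutoff frequency of a first-order RC filter:
fc = 1 / (2 * pi * R * C)
C = 74.598 uF = 7.4598e-05 F
fc = 1 / (2 * pi * 4700 * 7.4598e-05)
   = 1 / 2.2029513704614
   = 0.453936 Hz

0.453936 Hz


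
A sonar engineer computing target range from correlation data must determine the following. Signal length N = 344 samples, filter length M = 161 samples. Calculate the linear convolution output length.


Linear convolution output length:
L = N + M - 1
  = 344 + 161 - 1
  = 504 samples

504


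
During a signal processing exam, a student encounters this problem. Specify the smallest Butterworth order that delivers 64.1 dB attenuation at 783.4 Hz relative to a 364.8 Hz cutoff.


Butterworth filter order formula:
n = log10(10^(A/10) - 1) / (2 * log10(f_stop/f_pass))
10^(64.1/10) - 1 = 2570394.7828
f_stop/f_pass = 783.4 / 364.8 = 2.1475
n = 9.6557 -> ceil = 10

10


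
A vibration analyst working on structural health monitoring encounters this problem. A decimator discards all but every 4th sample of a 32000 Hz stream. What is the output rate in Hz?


Decimation reduces the sample rate:
fs_out = fs_in / M
       = 32000 / 4
       = 8000.0 Hz

8000.0 Hz


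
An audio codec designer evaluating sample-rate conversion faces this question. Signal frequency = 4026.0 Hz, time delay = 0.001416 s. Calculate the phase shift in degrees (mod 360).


Phase shift from frequency and time delay:
phi = 360 * f * t_delay
    = 360 * 4026.0 * 0.001416
    = 2052.29 degrees
    mod 360 = 252.29 degrees

252.29 degrees


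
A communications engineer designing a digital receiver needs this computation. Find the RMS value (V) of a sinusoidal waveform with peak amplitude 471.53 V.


RMS voltage for a sinusoidal waveform:
V_rms = V_peak / sqrt(2)
      = 471.53 / 1.414214
      = 333.422 V

333.422 V


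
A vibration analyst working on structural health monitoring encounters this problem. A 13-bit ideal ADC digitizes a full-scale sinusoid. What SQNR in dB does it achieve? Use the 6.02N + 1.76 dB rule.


Theoretical SNR for a full-scale sinusoid:
SNR = 6.02 * N + 1.76
    = 6.02 * 13 + 1.76
    = 78.26 + 1.76
    = 80.02 dB

80.02 dB


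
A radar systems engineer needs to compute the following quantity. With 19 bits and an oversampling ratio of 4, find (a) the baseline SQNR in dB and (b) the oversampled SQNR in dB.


Step 1 — baseline SQNR at Nyquist:
SQNR_base = 6.02*N + 1.76
          = 6.02*19 + 1.76
          = 116.14 dB

Step 2 — oversampling processing gain:
G = 10*log10(OSR) = 10*log10(4) = 6.02 dB

Step 3 — total:
SQNR_total = 116.14 + 6.02 = 122.16 dB

Base SQNR = 116.14 dB; oversampled SQNR = 122.16 dB


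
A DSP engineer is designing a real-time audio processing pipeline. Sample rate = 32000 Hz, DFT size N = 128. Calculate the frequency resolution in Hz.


DFT frequency resolution:
df = fs / N
   = 32000 / 128
   = 250.0 Hz

250.0 Hz


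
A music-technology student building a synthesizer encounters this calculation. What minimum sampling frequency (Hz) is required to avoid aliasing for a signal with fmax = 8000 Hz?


The Nyquist rate is twice the maximum frequency component.
fs_min = 2 * fmax
      = 2 * 8000
      = 16000 Hz

16000


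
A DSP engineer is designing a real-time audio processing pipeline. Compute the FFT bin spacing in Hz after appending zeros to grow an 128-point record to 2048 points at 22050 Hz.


Frequency resolution after zero-padding:
N_padded = 128 * 16 = 2048
df = fs / N_padded
   = 22050 / 2048
   = 10.7666 Hz

10.7666 Hz


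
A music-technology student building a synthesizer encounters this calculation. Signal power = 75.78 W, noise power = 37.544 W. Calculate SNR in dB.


SNR in decibels:
SNR = 10 * log10(Ps / Pn)
    = 10 * log10(75.78 / 37.544)
    = 10 * log10(2.0184)
    = 10 * 0.305
    = 3.05 dB

3.05 dB


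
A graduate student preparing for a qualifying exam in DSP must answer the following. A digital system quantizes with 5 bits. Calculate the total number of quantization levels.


Number of quantization levels = 2^N
= 2^5
= 32

32


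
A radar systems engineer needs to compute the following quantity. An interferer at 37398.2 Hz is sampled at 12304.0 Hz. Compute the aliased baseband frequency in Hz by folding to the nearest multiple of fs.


Compute the nearest integer multiple of fs to the signal:
n = round(37398.2 / 12304.0) = 3
f_alias = |37398.2 - 3 * 12304.0|
        = |37398.2 - 36912.0|
        = 486.2 Hz

486.2


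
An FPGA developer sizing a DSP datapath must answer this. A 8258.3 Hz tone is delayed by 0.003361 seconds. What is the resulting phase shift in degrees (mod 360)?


Phase shift from frequency and time delay:
phi = 360 * f * t_delay
    = 360 * 8258.3 * 0.003361
    = 9992.21 degrees
    mod 360 = 272.21 degrees

272.21 degrees


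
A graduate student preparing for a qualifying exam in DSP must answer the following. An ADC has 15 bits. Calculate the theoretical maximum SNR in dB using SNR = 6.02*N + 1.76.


Theoretical SNR for a full-scale sinusoid:
SNR = 6.02 * N + 1.76
    = 6.02 * 15 + 1.76
    = 90.3 + 1.76
    = 92.06 dB

92.06 dB


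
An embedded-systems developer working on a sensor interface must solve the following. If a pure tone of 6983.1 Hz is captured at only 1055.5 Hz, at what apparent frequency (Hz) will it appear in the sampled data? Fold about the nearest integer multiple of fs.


Compute the nearest integer multiple of fs to the signal:
n = round(6983.1 / 1055.5) = 7
f_alias = |6983.1 - 7 * 1055.5|
        = |6983.1 - 7388.5|
        = 405.4 Hz

405.4


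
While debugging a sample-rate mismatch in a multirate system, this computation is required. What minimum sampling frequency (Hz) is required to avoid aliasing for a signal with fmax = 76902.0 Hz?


The Nyquist rate is twice the maximum frequency component.
fs_min = 2 * fmax
      = 2 * 76902.0
      = 153804.0 Hz

153804.0


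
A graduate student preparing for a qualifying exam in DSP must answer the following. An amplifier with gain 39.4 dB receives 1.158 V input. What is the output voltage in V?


Output voltage from dB gain:
V_out = V_in * 10^(gain_dB / 20)
      = 1.158 * 10^(39.4 / 20)
      = 1.158 * 93.32543
      = 108.0708 V

108.0708 V


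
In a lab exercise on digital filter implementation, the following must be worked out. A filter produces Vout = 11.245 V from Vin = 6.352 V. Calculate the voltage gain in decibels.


Voltage gain in dB:
G = 20 * log10(Vout / Vin)
  = 20 * log10(11.245 / 6.352)
  = 20 * log10(1.770309)
  = 20 * 0.248049
  = 4.96 dB

4.96 dB


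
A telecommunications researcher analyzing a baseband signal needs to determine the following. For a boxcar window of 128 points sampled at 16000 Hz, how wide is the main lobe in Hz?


Main lobe width for a rectangular window:
Width = 2 * fs / N
      = 2 * 16000 / 128
      = 32000 / 128
      = 250.0 Hz

250.0 Hz


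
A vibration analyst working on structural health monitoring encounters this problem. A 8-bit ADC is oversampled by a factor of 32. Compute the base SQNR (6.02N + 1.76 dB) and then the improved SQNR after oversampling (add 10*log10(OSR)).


Step 1 — baseline SQNR at Nyquist:
SQNR_base = 6.02*N + 1.76
          = 6.02*8 + 1.76
          = 49.92 dB

Step 2 — oversampling processing gain:
G = 10*log10(OSR) = 10*log10(32) = 15.05 dB

Step 3 — total:
SQNR_total = 49.92 + 15.05 = 64.97 dB

Base SQNR = 49.92 dB; oversampled SQNR = 64.97 dB


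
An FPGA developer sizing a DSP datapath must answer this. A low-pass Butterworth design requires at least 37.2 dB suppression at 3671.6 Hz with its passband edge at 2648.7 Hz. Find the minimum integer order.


Butterworth filter order formula:
n = log10(10^(A/10) - 1) / (2 * log10(f_stop/f_pass))
10^(37.2/10) - 1 = 5247.0746
f_stop/f_pass = 3671.6 / 2648.7 = 1.3862
n = 13.1147 -> ceil = 14

14


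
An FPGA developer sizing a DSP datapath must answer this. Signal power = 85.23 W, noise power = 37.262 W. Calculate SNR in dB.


SNR in decibels:
SNR = 10 * log10(Ps / Pn)
    = 10 * log10(85.23 / 37.262)
    = 10 * log10(2.2873)
    = 10 * 0.3593
    = 3.59 dB

3.59 dB


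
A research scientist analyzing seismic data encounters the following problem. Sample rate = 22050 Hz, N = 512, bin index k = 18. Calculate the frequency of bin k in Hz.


Frequency of DFT bin k:
f_k = k * fs / N
    = 18 * 22050 / 512
    = 396900 / 512
    = 775.195 Hz

775.195 Hz


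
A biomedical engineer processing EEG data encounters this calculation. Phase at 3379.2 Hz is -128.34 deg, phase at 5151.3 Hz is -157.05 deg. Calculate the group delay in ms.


Group delay from phase difference:
tau = -d(phi)/d(omega)
d(phi) = -28.71 deg = -0.501084 rad
d(omega) = 2*pi*(5151.3 - 3379.2) = 11134.4327 rad/s
tau = -(-0.501084) / 11134.4327
    = 0.045 ms

0.045 ms


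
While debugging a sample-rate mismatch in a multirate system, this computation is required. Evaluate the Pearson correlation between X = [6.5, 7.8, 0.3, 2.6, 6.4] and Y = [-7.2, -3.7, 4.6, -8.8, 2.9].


Pearson correlation coefficient (population):
r = cov(X,Y) / (std(X) * std(Y))
Mean X = 4.72, Mean Y = -2.44
Cov(X,Y) = -4.2032
Std(X) = 2.810978, Std(Y) = 5.343632
r = -0.2798

-0.2798


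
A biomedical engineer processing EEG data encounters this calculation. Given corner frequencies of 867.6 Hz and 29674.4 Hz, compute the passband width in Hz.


Bandwidth is the difference of -3dB frequencies:
BW = f_high - f_low
   = 29674.4 - 867.6
   = 28806.8 Hz

28806.8 Hz


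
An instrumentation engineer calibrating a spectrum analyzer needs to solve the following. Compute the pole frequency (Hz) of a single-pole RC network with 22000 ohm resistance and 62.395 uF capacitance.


Cutoff frequency of a first-order RC filter:
fc = 1 / (2 * pi * R * C)
C = 62.395 uF = 6.2395e-05 F
fc = 1 / (2 * pi * 22000 * 6.2395e-05)
   = 1 / 8.6248656393123
   = 0.115944 Hz

0.115944 Hz


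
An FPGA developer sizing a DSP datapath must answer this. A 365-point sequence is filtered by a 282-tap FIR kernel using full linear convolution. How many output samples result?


Linear convolution output length:
L = N + M - 1
  = 365 + 282 - 1
  = 646 samples

646


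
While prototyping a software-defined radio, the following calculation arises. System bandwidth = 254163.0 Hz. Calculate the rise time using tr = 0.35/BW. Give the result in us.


Rise time from bandwidth relationship:
tr = 0.35 / BW
   = 0.35 / 254163.0
   = 1.377069046e-06 s
   = 1.3771 us

1.3771 us


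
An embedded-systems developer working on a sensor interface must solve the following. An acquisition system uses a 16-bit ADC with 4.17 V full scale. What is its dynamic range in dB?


Dynamic range from full-scale to LSB:
V_min = V_max / 2^bits = 4.17 / 2^16
DR = 20 * log10(V_max / V_min)
   = 20 * log10(2^16)
   = 20 * 16 * log10(2)
   = 96.33 dB

96.33 dB


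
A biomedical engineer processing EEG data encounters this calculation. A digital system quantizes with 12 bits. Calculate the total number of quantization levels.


Number of quantization levels = 2^N
= 2^12
= 4096

4096


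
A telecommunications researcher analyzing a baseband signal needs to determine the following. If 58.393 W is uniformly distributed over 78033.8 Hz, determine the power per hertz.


Power spectral density:
PSD = P / BW
    = 58.393 / 78033.8
    = 0.0007483 W/Hz

0.0007483 W/Hz


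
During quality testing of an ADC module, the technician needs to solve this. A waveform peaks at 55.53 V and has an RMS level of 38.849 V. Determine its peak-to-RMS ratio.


Crest factor is the ratio of peak to RMS:
CF = V_peak / V_rms
   = 55.53 / 38.849
   = 1.4294

1.4294


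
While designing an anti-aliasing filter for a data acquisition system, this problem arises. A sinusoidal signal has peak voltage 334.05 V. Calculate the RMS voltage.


RMS voltage for a sinusoidal waveform:
V_rms = V_peak / sqrt(2)
      = 334.05 / 1.414214
      = 236.209 V

236.209 V


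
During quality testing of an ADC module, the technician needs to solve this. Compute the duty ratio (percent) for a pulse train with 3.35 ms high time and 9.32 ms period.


Duty cycle as a percentage:
DC = (t_on / T) * 100
   = (3.35 / 9.32) * 100
   = 0.359442 * 100
   = 35.94 %

35.94 %


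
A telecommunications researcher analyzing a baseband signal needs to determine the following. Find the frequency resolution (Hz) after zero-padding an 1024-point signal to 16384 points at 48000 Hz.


Frequency resolution after zero-padding:
N_padded = 1024 * 16 = 16384
df = fs / N_padded
   = 48000 / 16384
   = 2.9297 Hz

2.9297 Hz


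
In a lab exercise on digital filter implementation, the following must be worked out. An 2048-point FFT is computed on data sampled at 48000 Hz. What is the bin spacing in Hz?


DFT frequency resolution:
df = fs / N
   = 48000 / 2048
   = 23.4375 Hz

23.4375 Hz


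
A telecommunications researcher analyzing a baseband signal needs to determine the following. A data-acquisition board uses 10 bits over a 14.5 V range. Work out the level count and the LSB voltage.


Step 1 — number of quantization levels:
L = 2^N = 2^10 = 1024

Step 2 — LSB step size:
delta = Vfs / L
      = 14.5 / 1024
      = 0.01416016 V

Levels = 1024; step size = 0.01416016 V


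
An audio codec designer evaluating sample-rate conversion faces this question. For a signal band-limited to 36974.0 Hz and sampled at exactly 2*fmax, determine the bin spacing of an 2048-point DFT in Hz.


Step 1 — Nyquist sampling rate:
fs = 2 * fmax = 2 * 36974.0 = 73948.0 Hz

Step 2 — DFT bin spacing:
df = fs / N = 73948.0 / 2048 = 36.1074 Hz

36.1074 Hz


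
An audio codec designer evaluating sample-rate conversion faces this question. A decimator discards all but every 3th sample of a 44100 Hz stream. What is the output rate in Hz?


Decimation reduces the sample rate:
fs_out = fs_in / M
       = 44100 / 3
       = 14700.0 Hz

14700.0 Hz


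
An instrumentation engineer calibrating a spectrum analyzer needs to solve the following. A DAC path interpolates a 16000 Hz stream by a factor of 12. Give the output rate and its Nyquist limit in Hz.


Step 1 — output sample rate after interpolation by L:
fs_out = L * fs_in = 12 * 16000 = 192000 Hz

Step 2 — Nyquist frequency of the output stream:
f_Nyq = fs_out / 2 = 192000 / 2 = 96000.0 Hz

fs_out = 192000 Hz; f_Nyquist = 96000.0 Hz


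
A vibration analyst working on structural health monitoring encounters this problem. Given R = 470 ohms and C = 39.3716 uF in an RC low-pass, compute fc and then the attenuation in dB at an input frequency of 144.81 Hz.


Step 1 — cutoff frequency:
fc = 1 / (2*pi*R*C)
C = 39.3716 uF = 3.93716e-05 F
fc = 1 / (2*pi*470*3.93716e-05)
   = 8.60081 Hz

Step 2 — magnitude at f = 144.81 Hz:
|H(f)| = 1 / sqrt(1 + (f/fc)^2)
f/fc = 144.81 / 8.60081 = 16.836786
|H| = 1 / sqrt(1 + 283.477363) = 0.0592893
|H|_dB = 20*log10(0.0592893) = -24.54 dB

fc = 8.60081 Hz; |H(144.81 Hz)| = -24.54 dB


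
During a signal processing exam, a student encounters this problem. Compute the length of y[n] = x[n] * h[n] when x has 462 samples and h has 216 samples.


Linear convolution output length:
L = N + M - 1
  = 462 + 216 - 1
  = 677 samples

677


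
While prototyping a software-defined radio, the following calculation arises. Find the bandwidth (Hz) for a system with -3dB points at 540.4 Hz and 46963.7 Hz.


Bandwidth is the difference of -3dB frequencies:
BW = f_high - f_low
   = 46963.7 - 540.4
   = 46423.3 Hz

46423.3 Hz


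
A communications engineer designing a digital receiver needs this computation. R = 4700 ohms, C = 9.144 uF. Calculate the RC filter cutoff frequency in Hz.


Cutoff frequency of a first-order RC filter:
fc = 1 / (2 * pi * R * C)
C = 9.144 uF = 9.144e-06 F
fc = 1 / (2 * pi * 4700 * 9.144e-06)
   = 1 / 0.2700311983096
   = 3.703276 Hz

3.703276 Hz


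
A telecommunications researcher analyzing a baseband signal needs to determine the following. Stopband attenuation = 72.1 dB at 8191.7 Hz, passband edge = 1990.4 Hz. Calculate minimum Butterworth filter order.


Butterworth filter order formula:
n = log10(10^(A/10) - 1) / (2 * log10(f_stop/f_pass))
10^(72.1/10) - 1 = 16218099.9736
f_stop/f_pass = 8191.7 / 1990.4 = 4.1156
n = 5.8672 -> ceil = 6

6


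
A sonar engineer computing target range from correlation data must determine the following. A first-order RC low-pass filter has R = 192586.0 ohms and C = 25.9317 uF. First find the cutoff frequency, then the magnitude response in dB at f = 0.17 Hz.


Step 1 — cutoff frequency:
fc = 1 / (2*pi*R*C)
C = 25.9317 uF = 2.59317e-05 F
fc = 1 / (2*pi*192586.0*2.59317e-05)
   = 0.0318687 Hz

Step 2 — magnitude at f = 0.17 Hz:
|H(f)| = 1 / sqrt(1 + (f/fc)^2)
f/fc = 0.17 / 0.0318687 = 5.334388
|H| = 1 / sqrt(1 + 28.455695) = 0.1842533
|H|_dB = 20*log10(0.1842533) = -14.69 dB

fc = 0.0318687 Hz; |H(0.17 Hz)| = -14.69 dB


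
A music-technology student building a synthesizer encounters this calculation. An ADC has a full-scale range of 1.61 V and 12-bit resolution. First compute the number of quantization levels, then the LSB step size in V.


Step 1 — number of quantization levels:
L = 2^N = 2^12 = 4096

Step 2 — LSB step size:
delta = Vfs / L
      = 1.61 / 4096
      = 0.00039307 V

Levels = 4096; step size = 0.00039307 V


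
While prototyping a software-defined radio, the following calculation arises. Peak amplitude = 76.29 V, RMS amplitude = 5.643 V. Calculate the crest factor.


Crest factor is the ratio of peak to RMS:
CF = V_peak / V_rms
   = 76.29 / 5.643
   = 13.5194

13.5194


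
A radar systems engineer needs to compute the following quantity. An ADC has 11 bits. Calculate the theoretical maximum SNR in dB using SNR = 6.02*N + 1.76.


Theoretical SNR for a full-scale sinusoid:
SNR = 6.02 * N + 1.76
    = 6.02 * 11 + 1.76
    = 66.22 + 1.76
    = 67.98 dB

67.98 dB


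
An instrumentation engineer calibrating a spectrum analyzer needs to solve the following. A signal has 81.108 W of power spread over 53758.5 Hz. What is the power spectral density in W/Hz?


Power spectral density:
PSD = P / BW
    = 81.108 / 53758.5
    = 0.00150875 W/Hz

0.00150875 W/Hz


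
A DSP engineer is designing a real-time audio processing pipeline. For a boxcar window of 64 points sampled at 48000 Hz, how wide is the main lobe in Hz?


Main lobe width for a rectangular window:
Width = 2 * fs / N
      = 2 * 48000 / 64
      = 96000 / 64
      = 1500.0 Hz

1500.0 Hz


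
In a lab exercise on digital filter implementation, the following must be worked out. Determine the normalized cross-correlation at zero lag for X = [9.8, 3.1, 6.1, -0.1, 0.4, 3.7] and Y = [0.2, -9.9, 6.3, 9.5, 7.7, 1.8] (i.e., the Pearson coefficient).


Pearson correlation coefficient (population):
r = cov(X,Y) / (std(X) * std(Y))
Mean X = 3.8333, Mean Y = 2.6
Cov(X,Y) = -6.885
Std(X) = 3.380171, Std(Y) = 6.454456
r = -0.3156

-0.3156


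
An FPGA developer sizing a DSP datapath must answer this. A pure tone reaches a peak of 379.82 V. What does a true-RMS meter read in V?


RMS voltage for a sinusoidal waveform:
V_rms = V_peak / sqrt(2)
      = 379.82 / 1.414214
      = 268.573 V

268.573 V


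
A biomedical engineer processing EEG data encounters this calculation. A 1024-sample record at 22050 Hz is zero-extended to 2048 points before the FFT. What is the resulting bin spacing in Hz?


Frequency resolution after zero-padding:
N_padded = 1024 * 2 = 2048
df = fs / N_padded
   = 22050 / 2048
   = 10.7666 Hz

10.7666 Hz


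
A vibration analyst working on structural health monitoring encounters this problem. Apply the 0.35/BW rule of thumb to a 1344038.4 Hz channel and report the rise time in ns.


Rise time from bandwidth relationship:
tr = 0.35 / BW
   = 0.35 / 1344038.4
   = 2.604092264e-07 s
   = 260.4092 ns

260.4092 ns


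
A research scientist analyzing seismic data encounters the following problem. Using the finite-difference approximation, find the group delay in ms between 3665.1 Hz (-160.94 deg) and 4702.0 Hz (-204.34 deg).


Group delay from phase difference:
tau = -d(phi)/d(omega)
d(phi) = -43.4 deg = -0.757473 rad
d(omega) = 2*pi*(4702.0 - 3665.1) = 6515.0348 rad/s
tau = -(-0.757473) / 6515.0348
    = 0.1163 ms

0.1163 ms


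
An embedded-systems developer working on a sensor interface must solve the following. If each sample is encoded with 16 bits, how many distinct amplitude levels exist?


Number of quantization levels = 2^N
= 2^16
= 65536

65536


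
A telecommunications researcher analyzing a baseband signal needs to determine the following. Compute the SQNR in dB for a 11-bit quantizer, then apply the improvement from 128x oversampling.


Step 1 — baseline SQNR at Nyquist:
SQNR_base = 6.02*N + 1.76
          = 6.02*11 + 1.76
          = 67.98 dB

Step 2 — oversampling processing gain:
G = 10*log10(OSR) = 10*log10(128) = 21.07 dB

Step 3 — total:
SQNR_total = 67.98 + 21.07 = 89.05 dB

Base SQNR = 67.98 dB; oversampled SQNR = 89.05 dB


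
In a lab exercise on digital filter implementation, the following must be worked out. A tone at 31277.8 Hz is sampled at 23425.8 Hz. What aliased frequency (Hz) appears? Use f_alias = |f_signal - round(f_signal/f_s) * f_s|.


Compute the nearest integer multiple of fs to the signal:
n = round(31277.8 / 23425.8) = 1
f_alias = |31277.8 - 1 * 23425.8|
        = |31277.8 - 23425.8|
        = 7852.0 Hz

7852.0


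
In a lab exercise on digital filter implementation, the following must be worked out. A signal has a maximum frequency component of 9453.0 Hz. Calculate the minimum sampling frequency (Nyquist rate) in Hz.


The Nyquist rate is twice the maximum frequency component.
fs_min = 2 * fmax
      = 2 * 9453.0
      = 18906.0 Hz

18906.0


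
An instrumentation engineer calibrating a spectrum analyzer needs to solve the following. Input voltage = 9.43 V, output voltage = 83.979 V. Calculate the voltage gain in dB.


Voltage gain in dB:
G = 20 * log10(Vout / Vin)
  = 20 * log10(83.979 / 9.43)
  = 20 * log10(8.905514)
  = 20 * 0.949659
  = 18.99 dB

18.99 dB


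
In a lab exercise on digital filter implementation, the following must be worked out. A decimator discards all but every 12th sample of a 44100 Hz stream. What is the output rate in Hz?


Decimation reduces the sample rate:
fs_out = fs_in / M
       = 44100 / 12
       = 3675.0 Hz

3675.0 Hz


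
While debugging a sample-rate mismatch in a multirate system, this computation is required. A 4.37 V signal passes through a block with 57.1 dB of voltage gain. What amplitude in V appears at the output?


Output voltage from dB gain:
V_out = V_in * 10^(gain_dB / 20)
      = 4.37 * 10^(57.1 / 20)
      = 4.37 * 716.14341
      = 3129.5467 V

3129.5467 V


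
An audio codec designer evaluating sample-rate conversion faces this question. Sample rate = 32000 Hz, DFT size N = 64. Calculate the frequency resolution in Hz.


DFT frequency resolution:
df = fs / N
   = 32000 / 64
   = 500.0 Hz

500.0 Hz


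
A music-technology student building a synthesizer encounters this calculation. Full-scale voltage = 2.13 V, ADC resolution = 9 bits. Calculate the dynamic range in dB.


Dynamic range from full-scale to LSB:
V_min = V_max / 2^bits = 2.13 / 2^9
DR = 20 * log10(V_max / V_min)
   = 20 * log10(2^9)
   = 20 * 9 * log10(2)
   = 54.19 dB

54.19 dB


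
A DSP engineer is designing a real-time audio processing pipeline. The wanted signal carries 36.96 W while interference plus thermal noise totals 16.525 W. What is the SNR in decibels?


SNR in decibels:
SNR = 10 * log10(Ps / Pn)
    = 10 * log10(36.96 / 16.525)
    = 10 * log10(2.2366)
    = 10 * 0.3496
    = 3.5 dB

3.5 dB


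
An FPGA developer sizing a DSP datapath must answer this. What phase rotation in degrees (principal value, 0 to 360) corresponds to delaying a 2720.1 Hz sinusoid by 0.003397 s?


Phase shift from frequency and time delay:
phi = 360 * f * t_delay
    = 360 * 2720.1 * 0.003397
    = 3326.46 degrees
    mod 360 = 86.46 degrees

86.46 degrees


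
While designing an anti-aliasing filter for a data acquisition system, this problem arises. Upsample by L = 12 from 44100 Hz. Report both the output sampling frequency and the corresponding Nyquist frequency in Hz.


Step 1 — output sample rate after interpolation by L:
fs_out = L * fs_in = 12 * 44100 = 529200 Hz

Step 2 — Nyquist frequency of the output stream:
f_Nyq = fs_out / 2 = 529200 / 2 = 264600.0 Hz

fs_out = 529200 Hz; f_Nyquist = 264600.0 Hz


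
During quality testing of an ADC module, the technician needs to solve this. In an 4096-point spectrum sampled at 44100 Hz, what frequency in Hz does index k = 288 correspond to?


Frequency of DFT bin k:
f_k = k * fs / N
    = 288 * 44100 / 4096
    = 12700800 / 4096
    = 3100.781 Hz

3100.781 Hz


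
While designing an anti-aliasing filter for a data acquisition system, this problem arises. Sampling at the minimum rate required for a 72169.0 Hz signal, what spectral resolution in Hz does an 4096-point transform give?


Step 1 — Nyquist sampling rate:
fs = 2 * fmax = 2 * 72169.0 = 144338.0 Hz

Step 2 — DFT bin spacing:
df = fs / N = 144338.0 / 4096 = 35.2388 Hz

35.2388 Hz


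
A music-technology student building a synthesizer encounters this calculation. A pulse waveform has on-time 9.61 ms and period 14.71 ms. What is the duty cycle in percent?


Duty cycle as a percentage:
DC = (t_on / T) * 100
   = (9.61 / 14.71) * 100
   = 0.653297 * 100
   = 65.33 %

65.33 %


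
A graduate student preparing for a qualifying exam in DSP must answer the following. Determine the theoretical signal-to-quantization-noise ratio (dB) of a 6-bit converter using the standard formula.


Theoretical SNR for a full-scale sinusoid:
SNR = 6.02 * N + 1.76
    = 6.02 * 6 + 1.76
    = 36.12 + 1.76
    = 37.88 dB

37.88 dB


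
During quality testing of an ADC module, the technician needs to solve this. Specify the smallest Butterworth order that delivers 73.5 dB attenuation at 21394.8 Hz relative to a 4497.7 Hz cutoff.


Butterworth filter order formula:
n = log10(10^(A/10) - 1) / (2 * log10(f_stop/f_pass))
10^(73.5/10) - 1 = 22387210.3857
f_stop/f_pass = 21394.8 / 4497.7 = 4.7568
n = 5.4258 -> ceil = 6

6


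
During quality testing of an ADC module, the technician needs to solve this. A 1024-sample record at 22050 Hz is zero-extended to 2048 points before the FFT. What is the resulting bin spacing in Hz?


Frequency resolution after zero-padding:
N_padded = 1024 * 2 = 2048
df = fs / N_padded
   = 22050 / 2048
   = 10.7666 Hz

10.7666 Hz


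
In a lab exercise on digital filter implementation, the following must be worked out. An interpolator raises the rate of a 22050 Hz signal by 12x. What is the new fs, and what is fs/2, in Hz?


Step 1 — output sample rate after interpolation by L:
fs_out = L * fs_in = 12 * 22050 = 264600 Hz

Step 2 — Nyquist frequency of the output stream:
f_Nyq = fs_out / 2 = 264600 / 2 = 132300.0 Hz

fs_out = 264600 Hz; f_Nyquist = 132300.0 Hz


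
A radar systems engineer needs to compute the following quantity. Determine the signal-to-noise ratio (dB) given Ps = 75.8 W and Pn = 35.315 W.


SNR in decibels:
SNR = 10 * log10(Ps / Pn)
    = 10 * log10(75.8 / 35.315)
    = 10 * log10(2.1464)
    = 10 * 0.3317
    = 3.32 dB

3.32 dB


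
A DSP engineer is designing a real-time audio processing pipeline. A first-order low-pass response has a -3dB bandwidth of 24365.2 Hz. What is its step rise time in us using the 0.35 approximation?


Rise time from bandwidth relationship:
tr = 0.35 / BW
   = 0.35 / 24365.2
   = 1.436474973e-05 s
   = 14.3647 us

14.3647 us


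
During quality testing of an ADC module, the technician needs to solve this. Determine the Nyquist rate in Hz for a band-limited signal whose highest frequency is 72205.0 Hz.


The Nyquist rate is twice the maximum frequency component.
fs_min = 2 * fmax
      = 2 * 72205.0
      = 144410.0 Hz

144410.0


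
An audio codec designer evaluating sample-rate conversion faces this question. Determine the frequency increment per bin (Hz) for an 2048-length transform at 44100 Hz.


DFT frequency resolution:
df = fs / N
   = 44100 / 2048
   = 21.5332 Hz

21.5332 Hz


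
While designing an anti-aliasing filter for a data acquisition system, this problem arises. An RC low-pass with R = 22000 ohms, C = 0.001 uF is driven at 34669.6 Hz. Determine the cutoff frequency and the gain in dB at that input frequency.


Step 1 — cutoff frequency:
fc = 1 / (2*pi*R*C)
C = 0.001 uF = 1e-09 F
fc = 1 / (2*pi*22000*1e-09)
   = 7234.316 Hz

Step 2 — magnitude at f = 34669.6 Hz:
|H(f)| = 1 / sqrt(1 + (f/fc)^2)
f/fc = 34669.6 / 7234.316 = 4.792381
|H| = 1 / sqrt(1 + 22.966916) = 0.204265
|H|_dB = 20*log10(0.204265) = -13.8 dB

fc = 7234.316 Hz; |H(34669.6 Hz)| = -13.8 dB


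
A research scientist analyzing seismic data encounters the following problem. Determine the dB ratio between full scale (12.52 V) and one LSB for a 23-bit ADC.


Dynamic range from full-scale to LSB:
V_min = V_max / 2^bits = 12.52 / 2^23
DR = 20 * log10(V_max / V_min)
   = 20 * log10(2^23)
   = 20 * 23 * log10(2)
   = 138.47 dB

138.47 dB


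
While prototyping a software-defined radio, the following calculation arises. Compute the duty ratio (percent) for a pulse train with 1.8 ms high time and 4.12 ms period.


Duty cycle as a percentage:
DC = (t_on / T) * 100
   = (1.8 / 4.12) * 100
   = 0.436893 * 100
   = 43.69 %

43.69 %


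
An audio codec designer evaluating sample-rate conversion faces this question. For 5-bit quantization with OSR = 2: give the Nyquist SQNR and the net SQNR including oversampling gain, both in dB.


Step 1 — baseline SQNR at Nyquist:
SQNR_base = 6.02*N + 1.76
          = 6.02*5 + 1.76
          = 31.86 dB

Step 2 — oversampling processing gain:
G = 10*log10(OSR) = 10*log10(2) = 3.01 dB

Step 3 — total:
SQNR_total = 31.86 + 3.01 = 34.87 dB

Base SQNR = 31.86 dB; oversampled SQNR = 34.87 dB


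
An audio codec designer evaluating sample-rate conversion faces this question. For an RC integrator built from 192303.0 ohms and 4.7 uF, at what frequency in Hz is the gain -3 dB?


Cutoff frequency of a first-order RC filter:
fc = 1 / (2 * pi * R * C)
C = 4.7 uF = 4.7e-06 F
fc = 1 / (2 * pi * 192303.0 * 4.7e-06)
   = 1 / 5.6788943053948
   = 0.176091 Hz

0.176091 Hz


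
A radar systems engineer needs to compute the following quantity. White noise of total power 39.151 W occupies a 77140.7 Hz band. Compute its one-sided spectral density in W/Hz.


Power spectral density:
PSD = P / BW
    = 39.151 / 77140.7
    = 0.00050753 W/Hz

0.00050753 W/Hz


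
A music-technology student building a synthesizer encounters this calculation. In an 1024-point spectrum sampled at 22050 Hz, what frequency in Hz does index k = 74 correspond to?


Frequency of DFT bin k:
f_k = k * fs / N
    = 74 * 22050 / 1024
    = 1631700 / 1024
    = 1593.457 Hz

1593.457 Hz


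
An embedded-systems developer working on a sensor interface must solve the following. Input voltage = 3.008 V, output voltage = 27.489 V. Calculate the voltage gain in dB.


Voltage gain in dB:
G = 20 * log10(Vout / Vin)
  = 20 * log10(27.489 / 3.008)
  = 20 * log10(9.13863)
  = 20 * 0.960881
  = 19.22 dB

19.22 dB


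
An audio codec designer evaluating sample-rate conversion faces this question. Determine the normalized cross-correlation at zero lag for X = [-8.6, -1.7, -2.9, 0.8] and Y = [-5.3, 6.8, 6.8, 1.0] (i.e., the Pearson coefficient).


Pearson correlation coefficient (population):
r = cov(X,Y) / (std(X) * std(Y))
Mean X = -3.1, Mean Y = 2.325
Cov(X,Y) = 10.9825
Std(X) = 3.444561, Std(Y) = 4.998687
r = 0.6378

0.6378


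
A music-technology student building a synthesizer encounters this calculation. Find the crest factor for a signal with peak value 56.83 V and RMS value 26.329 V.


Crest factor is the ratio of peak to RMS:
CF = V_peak / V_rms
   = 56.83 / 26.329
   = 2.1585

2.1585


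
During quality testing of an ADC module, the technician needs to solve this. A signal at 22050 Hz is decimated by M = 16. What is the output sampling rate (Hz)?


Decimation reduces the sample rate:
fs_out = fs_in / M
       = 22050 / 16
       = 1378.125 Hz

1378.125 Hz


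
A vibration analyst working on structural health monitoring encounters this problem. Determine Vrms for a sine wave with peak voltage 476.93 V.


RMS voltage for a sinusoidal waveform:
V_rms = V_peak / sqrt(2)
      = 476.93 / 1.414214
      = 337.24 V

337.24 V


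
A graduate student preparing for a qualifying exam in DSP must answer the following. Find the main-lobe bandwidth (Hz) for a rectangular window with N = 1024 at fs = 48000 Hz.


Main lobe width for a rectangular window:
Width = 2 * fs / N
      = 2 * 48000 / 1024
      = 96000 / 1024
      = 93.75 Hz

93.75 Hz


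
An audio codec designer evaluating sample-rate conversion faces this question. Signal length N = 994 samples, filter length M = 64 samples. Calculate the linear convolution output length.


Linear convolution output length:
L = N + M - 1
  = 994 + 64 - 1
  = 1057 samples

1057


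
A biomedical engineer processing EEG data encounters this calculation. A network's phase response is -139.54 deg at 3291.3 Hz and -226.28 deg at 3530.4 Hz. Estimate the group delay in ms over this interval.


Group delay from phase difference:
tau = -d(phi)/d(omega)
d(phi) = -86.74 deg = -1.513899 rad
d(omega) = 2*pi*(3530.4 - 3291.3) = 1502.3096 rad/s
tau = -(-1.513899) / 1502.3096
    = 1.0077 ms

1.0077 ms


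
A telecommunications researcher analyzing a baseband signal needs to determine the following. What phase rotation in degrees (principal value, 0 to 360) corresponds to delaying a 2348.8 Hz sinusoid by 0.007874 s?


Phase shift from frequency and time delay:
phi = 360 * f * t_delay
    = 360 * 2348.8 * 0.007874
    = 6658.0 degrees
    mod 360 = 178.0 degrees

178.0 degrees


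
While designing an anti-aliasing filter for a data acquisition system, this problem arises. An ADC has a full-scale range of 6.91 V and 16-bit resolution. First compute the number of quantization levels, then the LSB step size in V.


Step 1 — number of quantization levels:
L = 2^N = 2^16 = 65536

Step 2 — LSB step size:
delta = Vfs / L
      = 6.91 / 65536
      = 0.00010544 V

Levels = 65536; step size = 0.00010544 V


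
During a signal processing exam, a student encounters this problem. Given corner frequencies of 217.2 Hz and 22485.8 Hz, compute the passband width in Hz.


Bandwidth is the difference of -3dB frequencies:
BW = f_high - f_low
   = 22485.8 - 217.2
   = 22268.6 Hz

22268.6 Hz


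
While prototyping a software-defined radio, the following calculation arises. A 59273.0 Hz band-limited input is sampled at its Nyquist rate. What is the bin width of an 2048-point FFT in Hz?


Step 1 — Nyquist sampling rate:
fs = 2 * fmax = 2 * 59273.0 = 118546.0 Hz

Step 2 — DFT bin spacing:
df = fs / N = 118546.0 / 2048 = 57.8838 Hz

57.8838 Hz


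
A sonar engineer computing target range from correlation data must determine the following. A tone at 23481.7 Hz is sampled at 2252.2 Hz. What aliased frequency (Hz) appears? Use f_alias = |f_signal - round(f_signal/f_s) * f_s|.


Compute the nearest integer multiple of fs to the signal:
n = round(23481.7 / 2252.2) = 10
f_alias = |23481.7 - 10 * 2252.2|
        = |23481.7 - 22522.0|
        = 959.7 Hz

959.7


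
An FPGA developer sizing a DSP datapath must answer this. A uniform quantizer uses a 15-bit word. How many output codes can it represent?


Number of quantization levels = 2^N
= 2^15
= 32768

32768


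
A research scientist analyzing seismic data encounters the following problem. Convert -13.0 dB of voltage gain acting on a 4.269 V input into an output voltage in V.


Output voltage from dB gain:
V_out = V_in * 10^(gain_dB / 20)
      = 4.269 * 10^(-13.0 / 20)
      = 4.269 * 0.223872
      = 0.9557 V

0.9557 V


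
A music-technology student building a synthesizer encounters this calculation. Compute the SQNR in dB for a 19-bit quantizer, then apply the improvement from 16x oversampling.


Step 1 — baseline SQNR at Nyquist:
SQNR_base = 6.02*N + 1.76
          = 6.02*19 + 1.76
          = 116.14 dB

Step 2 — oversampling processing gain:
G = 10*log10(OSR) = 10*log10(16) = 12.04 dB

Step 3 — total:
SQNR_total = 116.14 + 12.04 = 128.18 dB

Base SQNR = 116.14 dB; oversampled SQNR = 128.18 dB
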